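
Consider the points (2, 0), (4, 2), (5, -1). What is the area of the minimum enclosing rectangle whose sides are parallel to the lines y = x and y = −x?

In coordinates u = x + y, v = x − y the rectangle is axis-aligned; the map (x,y)→(u,v) scales areas by 2.
u-values: 2, 6, 4; range = 6 − 2 = 4.
v-values: 2, 2, 6; range = 6 − 2 = 4.
Area = (4 × 4) / 2 = 8.

8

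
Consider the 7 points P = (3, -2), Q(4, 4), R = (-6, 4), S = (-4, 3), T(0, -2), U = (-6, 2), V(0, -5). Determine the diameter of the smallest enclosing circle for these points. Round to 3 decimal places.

A smallest enclosing disk is always determined by at most three of the input points on its boundary.
The minimum enclosing circle is determined by three boundary points: Q, R, V.
Their circumcentre is (-1, 5/6) with r² = 1261/36.
The farthest remaining point U is at distance² 949/36 ≤ 1261/36.
Diameter = 2r = 2√(1261/36) ≈ 11.837.

11.837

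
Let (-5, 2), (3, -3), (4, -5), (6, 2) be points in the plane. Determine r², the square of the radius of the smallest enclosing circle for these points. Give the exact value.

A smallest enclosing disk is always determined by at most three of the input points on its boundary.
The minimum enclosing circle is determined by three boundary points: (-5, 2), (4, -5), (6, 2).
Their circumcentre is (0.5, -3/14) with r² = 3445/98.
The farthest remaining point (3, -3) is at distance² 1373/98 ≤ 3445/98.

3445/98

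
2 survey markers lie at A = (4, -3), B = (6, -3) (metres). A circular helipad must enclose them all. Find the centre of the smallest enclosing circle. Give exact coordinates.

(5, -3)

The smallest circle enclosing two points has them as diameter endpoints.
Centre = midpoint = (5, -3); r² = |AB|²/4 = 4/4 = 1.
Centre = (5, -3).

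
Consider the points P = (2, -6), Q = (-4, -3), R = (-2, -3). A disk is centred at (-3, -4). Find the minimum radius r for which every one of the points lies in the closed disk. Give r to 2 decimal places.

5.39

The required radius is the distance from (-3, -4) to the farthest point.
Squared distances: 29, 2, 2.
Maximum is 29, attained at P.
r = √29 ≈ 5.39.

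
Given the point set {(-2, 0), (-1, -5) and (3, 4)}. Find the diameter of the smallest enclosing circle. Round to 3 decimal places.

Call the three points A, B, C in the order given.
Side lengths²: AB² = 26, AC² = 41, BC² = 97.
Since BC² = 97 ≥ 41 + 26 = 67, the angle opposite BC is not acute, so the smallest enclosing circle has BC as diameter.
Centre = midpoint of BC = (1, -0.5), r² = 97/4 = 24.25.
Diameter = 2r = 2√(24.25) ≈ 9.849.

9.849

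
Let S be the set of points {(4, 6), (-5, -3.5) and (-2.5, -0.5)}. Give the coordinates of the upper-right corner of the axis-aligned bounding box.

(4, 6)

x-range [-5, 4], y-range [-3.5, 6].
The upper-right corner is (4, 6).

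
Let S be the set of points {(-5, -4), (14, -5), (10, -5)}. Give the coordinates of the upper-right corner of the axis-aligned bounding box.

x-range [-5, 14], y-range [-5, -4].
The upper-right corner is (14, -4).

(14, -4)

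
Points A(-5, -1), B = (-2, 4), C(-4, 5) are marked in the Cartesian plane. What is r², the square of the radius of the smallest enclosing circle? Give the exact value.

3145/338

Side lengths²: AB² = 34, AC² = 37, BC² = 5.
Since AC² = 37 < 34 + 5 = 39, the triangle is acute, so the smallest enclosing circle is the circumcircle.
Circumcentre = (-111/26, 51/26), r² = 3145/338.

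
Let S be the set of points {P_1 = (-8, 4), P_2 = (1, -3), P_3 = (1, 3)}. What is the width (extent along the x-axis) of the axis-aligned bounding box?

max x = 1, min x = -8, so width = 9.

9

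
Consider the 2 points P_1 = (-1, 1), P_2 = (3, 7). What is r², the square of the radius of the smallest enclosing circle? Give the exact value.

The smallest circle enclosing two points has them as diameter endpoints.
Centre = midpoint = (1, 4); r² = |P_1P_2|²/4 = 52/4 = 13.

13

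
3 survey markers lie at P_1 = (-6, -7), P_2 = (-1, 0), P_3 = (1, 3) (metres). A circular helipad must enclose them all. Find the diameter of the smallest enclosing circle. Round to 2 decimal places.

Side lengths²: P_1P_2² = 74, P_1P_3² = 149, P_2P_3² = 13.
Since P_1P_3² = 149 ≥ 74 + 13 = 87, the angle opposite P_1P_3 is not acute, so the smallest enclosing circle has P_1P_3 as diameter.
Centre = midpoint of P_1P_3 = (-2.5, -2), r² = 149/4 = 37.25.
Diameter = 2r = 2√(37.25) ≈ 12.21.

12.21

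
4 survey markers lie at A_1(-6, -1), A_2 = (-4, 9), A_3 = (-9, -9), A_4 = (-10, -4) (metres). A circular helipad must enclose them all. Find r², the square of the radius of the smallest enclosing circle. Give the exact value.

87.25

The farthest pair is A_2–A_3 with squared distance 349. The circle on this segment as diameter has centre (-6.5, 0) and r² = 349/4 = 87.25.
Check A_1: distance² to centre = 1.25 ≤ 87.25, so it lies inside.
All remaining points lie in this disk, and no smaller disk contains both endpoints, so this is the minimum enclosing circle.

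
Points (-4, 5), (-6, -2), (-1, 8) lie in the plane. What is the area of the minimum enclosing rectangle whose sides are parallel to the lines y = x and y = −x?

37.5

In coordinates u = x + y, v = x − y the rectangle is axis-aligned; the map (x,y)→(u,v) scales areas by 2.
u-values: 1, -8, 7; range = 7 − (-8) = 15.
v-values: -9, -4, -9; range = -4 − (-9) = 5.
Area = (15 × 5) / 2 = 37.5.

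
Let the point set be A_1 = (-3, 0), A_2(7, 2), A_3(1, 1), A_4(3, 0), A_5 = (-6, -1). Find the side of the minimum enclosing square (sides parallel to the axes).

The bounding box has width 13 and height 3.
An axis-aligned square enclosing the set must have side ≥ max(width, height).
So the minimum side is max(13, 3) = 13.

13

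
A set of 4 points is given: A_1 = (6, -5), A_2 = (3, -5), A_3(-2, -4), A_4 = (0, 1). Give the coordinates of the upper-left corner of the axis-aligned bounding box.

(-2, 1)

x-range [-2, 6], y-range [-5, 1].
The upper-left corner is (-2, 1).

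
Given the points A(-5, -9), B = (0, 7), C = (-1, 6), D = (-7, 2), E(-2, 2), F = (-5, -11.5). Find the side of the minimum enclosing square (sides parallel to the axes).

The bounding box has width 7 and height 18.5.
An axis-aligned square enclosing the set must have side ≥ max(width, height).
So the minimum side is max(7, 18.5) = 18.5.

18.5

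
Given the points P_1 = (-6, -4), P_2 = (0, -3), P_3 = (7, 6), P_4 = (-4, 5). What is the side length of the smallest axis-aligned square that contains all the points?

The bounding box has width 13 and height 10.
An axis-aligned square enclosing the set must have side ≥ max(width, height).
So the minimum side is max(13, 10) = 13.

13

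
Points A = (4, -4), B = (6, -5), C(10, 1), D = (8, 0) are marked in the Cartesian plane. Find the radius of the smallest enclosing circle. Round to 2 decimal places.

A smallest enclosing disk is always determined by at most three of the input points on its boundary.
The farthest pair is A–C with squared distance 61. The circle on this segment as diameter has centre (7, -1.5) and r² = 61/4 = 15.25.
Check B: distance² to centre = 13.25 ≤ 15.25, so it lies inside.
All remaining points lie in this disk, and no smaller disk contains both endpoints, so this is the minimum enclosing circle.
r = √(15.25) ≈ 3.91.

3.91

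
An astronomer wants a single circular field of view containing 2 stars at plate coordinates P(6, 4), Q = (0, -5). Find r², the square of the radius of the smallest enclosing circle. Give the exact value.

The smallest circle enclosing two points has them as diameter endpoints.
Centre = midpoint = (3, -0.5); r² = |PQ|²/4 = 117/4 = 29.25.

29.25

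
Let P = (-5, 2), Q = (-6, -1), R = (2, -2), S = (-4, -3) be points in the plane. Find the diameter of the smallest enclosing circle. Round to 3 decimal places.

8.222

By Welzl's lemma the MEC is supported by two points (diametrically opposite) or three points (on a circumcircle).
The minimum enclosing circle is determined by three boundary points: P, Q, R.
Their circumcentre is (-1.9, -0.7) with r² = 16.9.
The farthest remaining point S is at distance² 9.7 ≤ 16.9.
Diameter = 2r = 2√(16.9) ≈ 8.222.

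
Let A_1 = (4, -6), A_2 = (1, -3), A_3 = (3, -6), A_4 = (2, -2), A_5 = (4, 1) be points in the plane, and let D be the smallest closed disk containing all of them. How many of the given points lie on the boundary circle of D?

3

The minimum enclosing circle of a finite set is fixed by two of the points (as a diameter) or three (as a circumcircle).
The farthest pair is A_3–A_5 with squared distance 50. The circle on this segment as diameter has centre (3.5, -2.5) and r² = 50/4 = 12.5.
Check A_1: distance² to centre = 12.5 ≤ 12.5, so it lies inside.
All remaining points lie in this disk, and no smaller disk contains both endpoints, so this is the minimum enclosing circle.
The points at distance exactly r from the centre are A_1, A_3, A_5 — 3 points.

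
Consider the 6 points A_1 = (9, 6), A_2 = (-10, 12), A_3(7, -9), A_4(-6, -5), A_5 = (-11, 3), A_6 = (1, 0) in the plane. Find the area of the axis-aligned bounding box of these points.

420

x ranges over [-11, 9], width 20.
y ranges over [-9, 12], height 21.
Area = 20 × 21 = 420.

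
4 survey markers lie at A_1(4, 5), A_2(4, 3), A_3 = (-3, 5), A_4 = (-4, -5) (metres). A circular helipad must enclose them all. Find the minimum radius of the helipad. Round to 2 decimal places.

A smallest enclosing disk is always determined by at most three of the input points on its boundary.
The farthest pair is A_1–A_4 with squared distance 164. The circle on this segment as diameter has centre (0, 0) and r² = 164/4 = 41.
Check A_2: distance² to centre = 25 ≤ 41, so it lies inside.
All remaining points lie in this disk, and no smaller disk contains both endpoints, so this is the minimum enclosing circle.
r = √41 ≈ 6.40.

6.40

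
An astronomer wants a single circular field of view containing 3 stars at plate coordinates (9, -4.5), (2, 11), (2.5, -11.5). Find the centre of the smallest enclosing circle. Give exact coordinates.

(2.25, -0.25)

Call the three points A, B, C in the order given.
Side lengths²: AB² = 289.25, AC² = 91.25, BC² = 506.5.
Since BC² = 506.5 ≥ 289.25 + 91.25 = 380.5, the angle opposite BC is not acute, so the smallest enclosing circle has BC as diameter.
Centre = midpoint of BC = (2.25, -0.25), r² = 506.5/4 = 126.625.
Centre = (2.25, -0.25).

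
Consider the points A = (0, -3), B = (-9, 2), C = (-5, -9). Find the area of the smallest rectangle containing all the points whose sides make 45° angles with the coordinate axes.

In coordinates u = x + y, v = x − y the rectangle is axis-aligned; the map (x,y)→(u,v) scales areas by 2.
u-values: -3, -7, -14; range = -3 − (-14) = 11.
v-values: 3, -11, 4; range = 4 − (-11) = 15.
Area = (11 × 15) / 2 = 82.5.

82.5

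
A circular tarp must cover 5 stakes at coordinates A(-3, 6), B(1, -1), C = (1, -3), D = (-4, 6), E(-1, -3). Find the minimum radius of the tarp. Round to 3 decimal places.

5.148

The minimum enclosing circle of a finite set is fixed by two of the points (as a diameter) or three (as a circumcircle).
The farthest pair is C–D with squared distance 106. The circle on this segment as diameter has centre (-1.5, 1.5) and r² = 106/4 = 26.5.
Check A: distance² to centre = 22.5 ≤ 26.5, so it lies inside.
All remaining points lie in this disk, and no smaller disk contains both endpoints, so this is the minimum enclosing circle.
r = √(26.5) ≈ 5.148.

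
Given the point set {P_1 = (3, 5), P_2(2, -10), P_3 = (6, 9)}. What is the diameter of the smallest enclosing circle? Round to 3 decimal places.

19.416

Side lengths²: P_1P_2² = 226, P_1P_3² = 25, P_2P_3² = 377.
Since P_2P_3² = 377 ≥ 226 + 25 = 251, the angle opposite P_2P_3 is not acute, so the smallest enclosing circle has P_2P_3 as diameter.
Centre = midpoint of P_2P_3 = (4, -0.5), r² = 377/4 = 94.25.
Diameter = 2r = 2√(94.25) ≈ 19.416.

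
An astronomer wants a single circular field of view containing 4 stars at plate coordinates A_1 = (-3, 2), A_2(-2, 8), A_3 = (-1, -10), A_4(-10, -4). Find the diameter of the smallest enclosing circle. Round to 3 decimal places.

The farthest pair is A_2–A_3 with squared distance 325. The circle on this segment as diameter has centre (-1.5, -1) and r² = 325/4 = 81.25.
Check A_1: distance² to centre = 11.25 ≤ 81.25, so it lies inside.
All remaining points lie in this disk, and no smaller disk contains both endpoints, so this is the minimum enclosing circle.
Diameter = 2r = 2√(81.25) ≈ 18.028.

18.028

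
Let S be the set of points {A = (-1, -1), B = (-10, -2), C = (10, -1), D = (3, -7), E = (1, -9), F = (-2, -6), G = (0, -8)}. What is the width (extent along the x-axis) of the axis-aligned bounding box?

20

max x = 10, min x = -10, so width = 20.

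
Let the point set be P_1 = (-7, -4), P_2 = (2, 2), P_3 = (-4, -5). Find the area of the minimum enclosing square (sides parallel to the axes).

81

The bounding box has width 9 and height 7.
An axis-aligned square enclosing the set must have side ≥ max(width, height).
So the minimum side is max(9, 7) = 9.
Area = 9² = 81.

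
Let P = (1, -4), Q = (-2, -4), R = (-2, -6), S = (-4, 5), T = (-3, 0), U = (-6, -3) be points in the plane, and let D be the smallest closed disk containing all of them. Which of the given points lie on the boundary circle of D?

The minimum enclosing circle of a finite set is fixed by two of the points (as a diameter) or three (as a circumcircle).
The farthest pair is R–S with squared distance 125. The circle on this segment as diameter has centre (-3, -0.5) and r² = 125/4 = 31.25.
Check P: distance² to centre = 28.25 ≤ 31.25, so it lies inside.
All remaining points lie in this disk, and no smaller disk contains both endpoints, so this is the minimum enclosing circle.
The points at distance exactly r from the centre are R, S — 2 points.

R, S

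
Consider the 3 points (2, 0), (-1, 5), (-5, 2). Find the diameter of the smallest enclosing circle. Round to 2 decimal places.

7.32

Call the three points A, B, C in the order given.
Side lengths²: AB² = 34, AC² = 53, BC² = 25.
Since AC² = 53 < 34 + 25 = 59, the triangle is acute, so the smallest enclosing circle is the circumcircle.
Circumcentre = (-81/58, 79/58), r² = 22525/1682.
Diameter = 2r = 2√(22525/1682) ≈ 7.32.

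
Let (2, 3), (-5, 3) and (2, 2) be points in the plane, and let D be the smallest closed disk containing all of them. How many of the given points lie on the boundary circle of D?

Call the three points A, B, C in the order given.
Side lengths²: AB² = 49, AC² = 1, BC² = 50.
Since BC² = 50 ≥ 49 + 1 = 50, the angle opposite BC is not acute, so the smallest enclosing circle has BC as diameter.
Centre = midpoint of BC = (-1.5, 2.5), r² = 50/4 = 12.5.
The points at distance exactly r from the centre are (2, 3), (-5, 3), (2, 2) — 3 points.

3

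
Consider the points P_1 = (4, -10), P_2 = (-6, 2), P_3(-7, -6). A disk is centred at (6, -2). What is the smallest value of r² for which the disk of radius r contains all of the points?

185

The required radius is the distance from (6, -2) to the farthest point.
Squared distances: 68, 160, 185.
Maximum is 185, attained at P_3.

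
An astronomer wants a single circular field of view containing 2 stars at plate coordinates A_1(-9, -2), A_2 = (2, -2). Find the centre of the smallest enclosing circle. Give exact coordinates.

(-3.5, -2)

The smallest circle enclosing two points has them as diameter endpoints.
Centre = midpoint = (-3.5, -2); r² = |A_1A_2|²/4 = 121/4 = 30.25.
Centre = (-3.5, -2).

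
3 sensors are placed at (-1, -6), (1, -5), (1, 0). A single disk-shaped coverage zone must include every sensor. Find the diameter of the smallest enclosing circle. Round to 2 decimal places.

Call the three points A, B, C in the order given.
Side lengths²: AB² = 5, AC² = 40, BC² = 25.
Since AC² = 40 ≥ 25 + 5 = 30, the angle opposite AC is not acute, so the smallest enclosing circle has AC as diameter.
Centre = midpoint of AC = (0, -3), r² = 40/4 = 10.
Diameter = 2r = 2√10 ≈ 6.32.

6.32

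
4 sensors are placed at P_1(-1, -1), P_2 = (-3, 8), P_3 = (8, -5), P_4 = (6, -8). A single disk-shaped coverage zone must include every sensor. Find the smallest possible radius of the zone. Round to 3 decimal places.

9.179

The minimum enclosing circle of a finite set is fixed by two of the points (as a diameter) or three (as a circumcircle).
The farthest pair is P_2–P_4 with squared distance 337. The circle on this segment as diameter has centre (1.5, 0) and r² = 337/4 = 84.25.
Check P_1: distance² to centre = 7.25 ≤ 84.25, so it lies inside.
All remaining points lie in this disk, and no smaller disk contains both endpoints, so this is the minimum enclosing circle.
r = √(84.25) ≈ 9.179.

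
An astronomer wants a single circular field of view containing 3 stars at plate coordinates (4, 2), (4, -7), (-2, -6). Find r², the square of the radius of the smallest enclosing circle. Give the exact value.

925/36

Call the three points A, B, C in the order given.
Side lengths²: AB² = 81, AC² = 100, BC² = 37.
Since AC² = 100 < 81 + 37 = 118, the triangle is acute, so the smallest enclosing circle is the circumcircle.
Circumcentre = (5/3, -2.5), r² = 925/36.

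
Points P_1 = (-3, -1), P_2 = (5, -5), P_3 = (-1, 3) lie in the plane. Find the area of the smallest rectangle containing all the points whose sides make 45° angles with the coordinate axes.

In coordinates u = x + y, v = x − y the rectangle is axis-aligned; the map (x,y)→(u,v) scales areas by 2.
u-values: -4, 0, 2; range = 2 − (-4) = 6.
v-values: -2, 10, -4; range = 10 − (-4) = 14.
Area = (6 × 14) / 2 = 42.

42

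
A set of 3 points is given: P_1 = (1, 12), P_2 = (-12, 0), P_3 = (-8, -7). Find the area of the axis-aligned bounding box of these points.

x ranges over [-12, 1], width 13.
y ranges over [-7, 12], height 19.
Area = 13 × 19 = 247.

247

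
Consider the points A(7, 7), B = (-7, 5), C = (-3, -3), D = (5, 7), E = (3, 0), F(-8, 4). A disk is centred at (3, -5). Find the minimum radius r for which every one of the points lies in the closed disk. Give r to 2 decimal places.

The required radius is the distance from (3, -5) to the farthest point.
Squared distances: 160, 200, 40, 148, 25, 202.
Maximum is 202, attained at F.
r = √202 ≈ 14.21.

14.21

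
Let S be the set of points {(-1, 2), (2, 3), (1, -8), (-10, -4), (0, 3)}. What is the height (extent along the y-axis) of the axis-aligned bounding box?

11

max y = 3, min y = -8, so height = 11.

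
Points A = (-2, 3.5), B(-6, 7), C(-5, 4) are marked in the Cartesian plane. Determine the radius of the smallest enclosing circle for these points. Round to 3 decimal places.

2.658

Side lengths²: AB² = 28.25, AC² = 9.25, BC² = 10.
Since AB² = 28.25 ≥ 10 + 9.25 = 19.25, the angle opposite AB is not acute, so the smallest enclosing circle has AB as diameter.
Centre = midpoint of AB = (-4, 5.25), r² = 28.25/4 = 7.0625.
r = √(7.0625) ≈ 2.658.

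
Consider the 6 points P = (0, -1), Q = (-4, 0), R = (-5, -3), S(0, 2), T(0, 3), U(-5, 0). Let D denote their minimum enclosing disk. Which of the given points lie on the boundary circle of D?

R, T

The farthest pair is R–T with squared distance 61. The circle on this segment as diameter has centre (-2.5, 0) and r² = 61/4 = 15.25.
Check P: distance² to centre = 7.25 ≤ 15.25, so it lies inside.
All remaining points lie in this disk, and no smaller disk contains both endpoints, so this is the minimum enclosing circle.
The points at distance exactly r from the centre are R, T — 2 points.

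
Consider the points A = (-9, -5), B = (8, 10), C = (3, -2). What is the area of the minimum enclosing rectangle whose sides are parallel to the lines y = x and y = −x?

In coordinates u = x + y, v = x − y the rectangle is axis-aligned; the map (x,y)→(u,v) scales areas by 2.
u-values: -14, 18, 1; range = 18 − (-14) = 32.
v-values: -4, -2, 5; range = 5 − (-4) = 9.
Area = (32 × 9) / 2 = 144.

144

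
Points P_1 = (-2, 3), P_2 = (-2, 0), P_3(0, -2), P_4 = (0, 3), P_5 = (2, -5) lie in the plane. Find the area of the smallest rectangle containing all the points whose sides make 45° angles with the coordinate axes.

36

In coordinates u = x + y, v = x − y the rectangle is axis-aligned; the map (x,y)→(u,v) scales areas by 2.
u-values: 1, -2, -2, 3, -3; range = 3 − (-3) = 6.
v-values: -5, -2, 2, -3, 7; range = 7 − (-5) = 12.
Area = (6 × 12) / 2 = 36.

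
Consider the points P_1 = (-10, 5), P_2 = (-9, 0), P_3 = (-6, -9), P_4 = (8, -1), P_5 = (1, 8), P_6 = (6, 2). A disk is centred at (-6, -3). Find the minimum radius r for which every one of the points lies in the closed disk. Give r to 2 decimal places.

The required radius is the distance from (-6, -3) to the farthest point.
Squared distances: 80, 18, 36, 200, 170, 169.
Maximum is 200, attained at P_4.
r = √200 ≈ 14.14.

14.14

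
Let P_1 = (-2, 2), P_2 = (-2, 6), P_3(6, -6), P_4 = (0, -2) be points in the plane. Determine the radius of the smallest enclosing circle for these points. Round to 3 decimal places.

7.211

The farthest pair is P_2–P_3 with squared distance 208. The circle on this segment as diameter has centre (2, 0) and r² = 208/4 = 52.
Check P_1: distance² to centre = 20 ≤ 52, so it lies inside.
All remaining points lie in this disk, and no smaller disk contains both endpoints, so this is the minimum enclosing circle.
r = √52 ≈ 7.211.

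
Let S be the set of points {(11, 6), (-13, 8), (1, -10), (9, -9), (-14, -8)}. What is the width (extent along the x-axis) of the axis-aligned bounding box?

max x = 11, min x = -14, so width = 25.

25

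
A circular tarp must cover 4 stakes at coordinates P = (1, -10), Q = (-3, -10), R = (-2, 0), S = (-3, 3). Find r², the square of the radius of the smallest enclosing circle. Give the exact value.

A smallest enclosing disk is always determined by at most three of the input points on its boundary.
The farthest pair is P–S with squared distance 185. The circle on this segment as diameter has centre (-1, -3.5) and r² = 185/4 = 46.25.
Check Q: distance² to centre = 46.25 ≤ 46.25, so it lies inside.
All remaining points lie in this disk, and no smaller disk contains both endpoints, so this is the minimum enclosing circle.

46.25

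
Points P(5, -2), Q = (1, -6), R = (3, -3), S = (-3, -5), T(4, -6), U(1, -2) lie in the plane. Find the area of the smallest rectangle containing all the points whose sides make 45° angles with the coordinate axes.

44

In coordinates u = x + y, v = x − y the rectangle is axis-aligned; the map (x,y)→(u,v) scales areas by 2.
u-values: 3, -5, 0, -8, -2, -1; range = 3 − (-8) = 11.
v-values: 7, 7, 6, 2, 10, 3; range = 10 − 2 = 8.
Area = (11 × 8) / 2 = 44.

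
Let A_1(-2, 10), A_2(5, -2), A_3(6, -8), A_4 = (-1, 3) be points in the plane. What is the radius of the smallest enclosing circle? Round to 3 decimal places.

9.849

The minimum enclosing circle of a finite set is fixed by two of the points (as a diameter) or three (as a circumcircle).
The farthest pair is A_1–A_3 with squared distance 388. The circle on this segment as diameter has centre (2, 1) and r² = 388/4 = 97.
Check A_2: distance² to centre = 18 ≤ 97, so it lies inside.
All remaining points lie in this disk, and no smaller disk contains both endpoints, so this is the minimum enclosing circle.
r = √97 ≈ 9.849.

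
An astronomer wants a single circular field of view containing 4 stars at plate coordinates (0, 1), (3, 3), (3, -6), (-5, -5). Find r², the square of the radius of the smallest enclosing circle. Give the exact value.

32.5

The minimum enclosing circle of a finite set is fixed by two of the points (as a diameter) or three (as a circumcircle).
The minimum enclosing circle is determined by three boundary points: (3, 3), (3, -6), (-5, -5).
Their circumcentre is (-0.5, -1.5) with r² = 32.5.
The farthest remaining point (0, 1) is at distance² 6.5 ≤ 32.5.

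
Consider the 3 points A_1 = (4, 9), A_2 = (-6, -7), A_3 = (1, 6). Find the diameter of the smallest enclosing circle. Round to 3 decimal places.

18.868

Side lengths²: A_1A_2² = 356, A_1A_3² = 18, A_2A_3² = 218.
Since A_1A_2² = 356 ≥ 218 + 18 = 236, the angle opposite A_1A_2 is not acute, so the smallest enclosing circle has A_1A_2 as diameter.
Centre = midpoint of A_1A_2 = (-1, 1), r² = 356/4 = 89.
Diameter = 2r = 2√89 ≈ 18.868.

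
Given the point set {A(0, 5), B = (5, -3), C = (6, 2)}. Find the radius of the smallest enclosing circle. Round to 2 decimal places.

4.72

Side lengths²: AB² = 89, AC² = 45, BC² = 26.
Since AB² = 89 ≥ 45 + 26 = 71, the angle opposite AB is not acute, so the smallest enclosing circle has AB as diameter.
Centre = midpoint of AB = (2.5, 1), r² = 89/4 = 22.25.
r = √(22.25) ≈ 4.72.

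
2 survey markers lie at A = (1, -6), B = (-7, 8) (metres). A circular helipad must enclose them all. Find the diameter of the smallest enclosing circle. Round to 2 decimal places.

The smallest circle enclosing two points has them as diameter endpoints.
Centre = midpoint = (-3, 1); r² = |AB|²/4 = 260/4 = 65.
Diameter = 2r = 2√65 ≈ 16.12.

16.12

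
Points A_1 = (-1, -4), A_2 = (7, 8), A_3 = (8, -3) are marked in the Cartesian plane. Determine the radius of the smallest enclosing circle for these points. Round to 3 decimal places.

Side lengths²: A_1A_2² = 208, A_1A_3² = 82, A_2A_3² = 122.
Since A_1A_2² = 208 ≥ 122 + 82 = 204, the angle opposite A_1A_2 is not acute, so the smallest enclosing circle has A_1A_2 as diameter.
Centre = midpoint of A_1A_2 = (3, 2), r² = 208/4 = 52.
r = √52 ≈ 7.211.

7.211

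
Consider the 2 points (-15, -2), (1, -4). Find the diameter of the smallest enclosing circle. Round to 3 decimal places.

The smallest circle enclosing two points has them as diameter endpoints.
Centre = midpoint = (-7, -3); r² = |(-15, -2)−(1, -4)|²/4 = 260/4 = 65.
Diameter = 2r = 2√65 ≈ 16.125.

16.125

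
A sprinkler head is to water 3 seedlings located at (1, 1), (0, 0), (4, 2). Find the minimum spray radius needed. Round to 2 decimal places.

2.24

Call the three points A, B, C in the order given.
Side lengths²: AB² = 2, AC² = 10, BC² = 20.
Since BC² = 20 ≥ 10 + 2 = 12, the angle opposite BC is not acute, so the smallest enclosing circle has BC as diameter.
Centre = midpoint of BC = (2, 1), r² = 20/4 = 5.
r = √5 ≈ 2.24.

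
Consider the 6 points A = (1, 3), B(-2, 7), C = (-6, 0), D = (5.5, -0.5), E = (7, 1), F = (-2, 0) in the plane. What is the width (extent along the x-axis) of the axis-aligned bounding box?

13

max x = 7, min x = -6, so width = 13.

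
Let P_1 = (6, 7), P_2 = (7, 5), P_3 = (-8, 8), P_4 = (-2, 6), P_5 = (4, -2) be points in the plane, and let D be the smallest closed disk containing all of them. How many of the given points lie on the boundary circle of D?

3

The minimum enclosing circle is determined by three boundary points: P_2, P_3, P_5.
Their circumcentre is (-18/19, 81/19) with r² = 22997/361.
The farthest remaining point P_1 is at distance² 20128/361 ≤ 22997/361.
The points at distance exactly r from the centre are P_2, P_3, P_5 — 3 points.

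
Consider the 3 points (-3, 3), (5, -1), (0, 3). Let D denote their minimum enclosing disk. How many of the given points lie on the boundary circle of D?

Call the three points A, B, C in the order given.
Side lengths²: AB² = 80, AC² = 9, BC² = 41.
Since AB² = 80 ≥ 41 + 9 = 50, the angle opposite AB is not acute, so the smallest enclosing circle has AB as diameter.
Centre = midpoint of AB = (1, 1), r² = 80/4 = 20.
The points at distance exactly r from the centre are (-3, 3), (5, -1) — 2 points.

2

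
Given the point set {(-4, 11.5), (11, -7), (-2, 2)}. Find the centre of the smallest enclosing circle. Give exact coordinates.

(3.5, 2.25)

Call the three points A, B, C in the order given.
Side lengths²: AB² = 567.25, AC² = 94.25, BC² = 250.
Since AB² = 567.25 ≥ 250 + 94.25 = 344.25, the angle opposite AB is not acute, so the smallest enclosing circle has AB as diameter.
Centre = midpoint of AB = (3.5, 2.25), r² = 567.25/4 = 141.8125.
Centre = (3.5, 2.25).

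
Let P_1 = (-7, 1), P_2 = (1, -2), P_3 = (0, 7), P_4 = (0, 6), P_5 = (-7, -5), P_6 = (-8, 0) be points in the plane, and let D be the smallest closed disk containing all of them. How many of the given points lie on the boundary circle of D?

The minimum enclosing circle of a finite set is fixed by two of the points (as a diameter) or three (as a circumcircle).
The farthest pair is P_3–P_5 with squared distance 193. The circle on this segment as diameter has centre (-3.5, 1) and r² = 193/4 = 48.25.
Check P_1: distance² to centre = 12.25 ≤ 48.25, so it lies inside.
All remaining points lie in this disk, and no smaller disk contains both endpoints, so this is the minimum enclosing circle.
The points at distance exactly r from the centre are P_3, P_5 — 2 points.

2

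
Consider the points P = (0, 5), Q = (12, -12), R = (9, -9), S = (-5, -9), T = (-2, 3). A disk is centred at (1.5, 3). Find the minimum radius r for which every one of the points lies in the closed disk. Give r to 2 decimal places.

18.31

The required radius is the distance from (1.5, 3) to the farthest point.
Squared distances: 6.25, 335.25, 200.25, 186.25, 12.25.
Maximum is 335.25, attained at Q.
r = √(335.25) ≈ 18.31.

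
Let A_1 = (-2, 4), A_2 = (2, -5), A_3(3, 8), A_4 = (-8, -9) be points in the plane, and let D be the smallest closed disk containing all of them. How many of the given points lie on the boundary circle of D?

2

The farthest pair is A_3–A_4 with squared distance 410. The circle on this segment as diameter has centre (-2.5, -0.5) and r² = 410/4 = 102.5.
Check A_1: distance² to centre = 20.5 ≤ 102.5, so it lies inside.
All remaining points lie in this disk, and no smaller disk contains both endpoints, so this is the minimum enclosing circle.
The points at distance exactly r from the centre are A_3, A_4 — 2 points.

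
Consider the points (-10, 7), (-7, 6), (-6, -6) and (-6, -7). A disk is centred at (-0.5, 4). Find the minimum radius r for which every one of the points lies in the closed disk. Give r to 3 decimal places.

The required radius is the distance from (-0.5, 4) to the farthest point.
Squared distances: 99.25, 46.25, 130.25, 151.25.
Maximum is 151.25, attained at (-6, -7).
r = √(151.25) ≈ 12.298.

12.298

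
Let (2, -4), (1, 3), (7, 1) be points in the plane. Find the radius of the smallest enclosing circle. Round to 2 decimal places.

Call the three points A, B, C in the order given.
Side lengths²: AB² = 50, AC² = 50, BC² = 40.
Since AC² = 50 < 50 + 40 = 90, the triangle is acute, so the smallest enclosing circle is the circumcircle.
Circumcentre = (3.25, -0.25), r² = 15.625.
r = √(15.625) ≈ 3.95.

3.95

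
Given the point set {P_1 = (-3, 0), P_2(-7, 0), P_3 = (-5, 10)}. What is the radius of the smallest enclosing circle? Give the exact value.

5.2

Side lengths²: P_1P_2² = 16, P_1P_3² = 104, P_2P_3² = 104.
Since P_2P_3² = 104 < 104 + 16 = 120, the triangle is acute, so the smallest enclosing circle is the circumcircle.
Circumcentre = (-5, 4.8), r² = 27.04.
r = √(27.04) = 5.2.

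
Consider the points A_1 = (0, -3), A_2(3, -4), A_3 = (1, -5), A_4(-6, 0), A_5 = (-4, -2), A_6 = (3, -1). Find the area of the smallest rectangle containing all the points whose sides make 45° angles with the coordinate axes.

52

In coordinates u = x + y, v = x − y the rectangle is axis-aligned; the map (x,y)→(u,v) scales areas by 2.
u-values: -3, -1, -4, -6, -6, 2; range = 2 − (-6) = 8.
v-values: 3, 7, 6, -6, -2, 4; range = 7 − (-6) = 13.
Area = (8 × 13) / 2 = 52.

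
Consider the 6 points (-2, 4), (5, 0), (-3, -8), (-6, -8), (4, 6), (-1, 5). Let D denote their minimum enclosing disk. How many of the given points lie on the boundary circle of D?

2

The farthest pair is (-6, -8)–(4, 6) with squared distance 296. The circle on this segment as diameter has centre (-1, -1) and r² = 296/4 = 74.
Check (-2, 4): distance² to centre = 26 ≤ 74, so it lies inside.
All remaining points lie in this disk, and no smaller disk contains both endpoints, so this is the minimum enclosing circle.
The points at distance exactly r from the centre are (-6, -8), (4, 6) — 2 points.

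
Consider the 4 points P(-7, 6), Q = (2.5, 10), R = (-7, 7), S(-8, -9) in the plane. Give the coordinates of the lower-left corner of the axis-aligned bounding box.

(-8, -9)

x-range [-8, 2.5], y-range [-9, 10].
The lower-left corner is (-8, -9).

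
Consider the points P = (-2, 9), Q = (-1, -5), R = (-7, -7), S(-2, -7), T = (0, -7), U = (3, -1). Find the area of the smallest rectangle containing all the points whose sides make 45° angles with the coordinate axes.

In coordinates u = x + y, v = x − y the rectangle is axis-aligned; the map (x,y)→(u,v) scales areas by 2.
u-values: 7, -6, -14, -9, -7, 2; range = 7 − (-14) = 21.
v-values: -11, 4, 0, 5, 7, 4; range = 7 − (-11) = 18.
Area = (21 × 18) / 2 = 189.

189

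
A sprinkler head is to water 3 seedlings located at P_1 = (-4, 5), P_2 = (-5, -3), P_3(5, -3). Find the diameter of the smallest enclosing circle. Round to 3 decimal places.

12.135

Side lengths²: P_1P_2² = 65, P_1P_3² = 145, P_2P_3² = 100.
Since P_1P_3² = 145 < 100 + 65 = 165, the triangle is acute, so the smallest enclosing circle is the circumcircle.
Circumcentre = (0, 0.4375), r² = 36.81640625.
Diameter = 2r = 2√(36.81640625) ≈ 12.135.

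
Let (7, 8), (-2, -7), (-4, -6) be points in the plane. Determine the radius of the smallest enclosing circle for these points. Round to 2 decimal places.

Call the three points A, B, C in the order given.
Side lengths²: AB² = 306, AC² = 317, BC² = 5.
Since AC² = 317 ≥ 306 + 5 = 311, the angle opposite AC is not acute, so the smallest enclosing circle has AC as diameter.
Centre = midpoint of AC = (1.5, 1), r² = 317/4 = 79.25.
r = √(79.25) ≈ 8.90.

8.90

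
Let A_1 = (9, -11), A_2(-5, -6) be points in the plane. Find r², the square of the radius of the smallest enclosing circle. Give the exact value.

The smallest circle enclosing two points has them as diameter endpoints.
Centre = midpoint = (2, -8.5); r² = |A_1A_2|²/4 = 221/4 = 55.25.

55.25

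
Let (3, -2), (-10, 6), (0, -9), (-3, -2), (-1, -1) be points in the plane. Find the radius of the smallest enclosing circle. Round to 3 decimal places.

9.014

The farthest pair is (-10, 6)–(0, -9) with squared distance 325. The circle on this segment as diameter has centre (-5, -1.5) and r² = 325/4 = 81.25.
Check (3, -2): distance² to centre = 64.25 ≤ 81.25, so it lies inside.
All remaining points lie in this disk, and no smaller disk contains both endpoints, so this is the minimum enclosing circle.
r = √(81.25) ≈ 9.014.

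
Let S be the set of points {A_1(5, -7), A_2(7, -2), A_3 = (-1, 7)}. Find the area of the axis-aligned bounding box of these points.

112

x ranges over [-1, 7], width 8.
y ranges over [-7, 7], height 14.
Area = 8 × 14 = 112.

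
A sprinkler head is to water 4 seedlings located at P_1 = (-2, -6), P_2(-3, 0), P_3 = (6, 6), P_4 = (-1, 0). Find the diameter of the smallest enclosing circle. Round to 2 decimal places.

14.42

The minimum enclosing circle of a finite set is fixed by two of the points (as a diameter) or three (as a circumcircle).
The farthest pair is P_1–P_3 with squared distance 208. The circle on this segment as diameter has centre (2, 0) and r² = 208/4 = 52.
Check P_2: distance² to centre = 25 ≤ 52, so it lies inside.
All remaining points lie in this disk, and no smaller disk contains both endpoints, so this is the minimum enclosing circle.
Diameter = 2r = 2√52 ≈ 14.42.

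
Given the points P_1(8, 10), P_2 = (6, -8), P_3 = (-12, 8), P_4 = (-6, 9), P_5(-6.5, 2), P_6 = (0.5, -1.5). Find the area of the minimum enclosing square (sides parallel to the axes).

The bounding box has width 20 and height 18.
An axis-aligned square enclosing the set must have side ≥ max(width, height).
So the minimum side is max(20, 18) = 20.
Area = 20² = 400.

400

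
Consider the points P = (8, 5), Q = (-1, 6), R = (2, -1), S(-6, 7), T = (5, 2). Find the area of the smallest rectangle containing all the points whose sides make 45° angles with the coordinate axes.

In coordinates u = x + y, v = x − y the rectangle is axis-aligned; the map (x,y)→(u,v) scales areas by 2.
u-values: 13, 5, 1, 1, 7; range = 13 − 1 = 12.
v-values: 3, -7, 3, -13, 3; range = 3 − (-13) = 16.
Area = (12 × 16) / 2 = 96.

96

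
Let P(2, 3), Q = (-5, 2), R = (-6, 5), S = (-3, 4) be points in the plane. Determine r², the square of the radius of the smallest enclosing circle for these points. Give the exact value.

By Welzl's lemma the MEC is supported by two points (diametrically opposite) or three points (on a circumcircle).
The farthest pair is P–R with squared distance 68. The circle on this segment as diameter has centre (-2, 4) and r² = 68/4 = 17.
Check Q: distance² to centre = 13 ≤ 17, so it lies inside.
All remaining points lie in this disk, and no smaller disk contains both endpoints, so this is the minimum enclosing circle.

17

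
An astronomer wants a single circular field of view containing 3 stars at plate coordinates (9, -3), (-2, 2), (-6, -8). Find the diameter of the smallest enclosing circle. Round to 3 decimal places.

15.828

Call the three points A, B, C in the order given.
Side lengths²: AB² = 146, AC² = 250, BC² = 116.
Since AC² = 250 < 146 + 116 = 262, the triangle is acute, so the smallest enclosing circle is the circumcircle.
Circumcentre = (18/13, -67/13), r² = 10585/169.
Diameter = 2r = 2√(10585/169) ≈ 15.828.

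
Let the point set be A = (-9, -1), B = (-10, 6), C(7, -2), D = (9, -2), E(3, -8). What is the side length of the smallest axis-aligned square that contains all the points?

19

The bounding box has width 19 and height 14.
An axis-aligned square enclosing the set must have side ≥ max(width, height).
So the minimum side is max(19, 14) = 19.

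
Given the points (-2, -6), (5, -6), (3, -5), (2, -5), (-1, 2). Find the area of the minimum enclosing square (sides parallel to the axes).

64

The bounding box has width 7 and height 8.
An axis-aligned square enclosing the set must have side ≥ max(width, height).
So the minimum side is max(7, 8) = 8.
Area = 8² = 64.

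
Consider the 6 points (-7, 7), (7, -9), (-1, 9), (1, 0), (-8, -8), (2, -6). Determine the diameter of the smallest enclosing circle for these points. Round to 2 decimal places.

21.26

A smallest enclosing disk is always determined by at most three of the input points on its boundary.
The farthest pair is (-7, 7)–(7, -9) with squared distance 452. The circle on this segment as diameter has centre (0, -1) and r² = 452/4 = 113.
Check (-1, 9): distance² to centre = 101 ≤ 113, so it lies inside.
All remaining points lie in this disk, and no smaller disk contains both endpoints, so this is the minimum enclosing circle.
Diameter = 2r = 2√113 ≈ 21.26.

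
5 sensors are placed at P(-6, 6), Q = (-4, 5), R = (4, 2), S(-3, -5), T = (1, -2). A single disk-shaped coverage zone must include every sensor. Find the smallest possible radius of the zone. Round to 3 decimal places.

6.202

The minimum enclosing circle of a finite set is fixed by two of the points (as a diameter) or three (as a circumcircle).
The minimum enclosing circle is determined by three boundary points: P, R, S.
Their circumcentre is (-15/7, 8/7) with r² = 1885/49.
The farthest remaining point T is at distance² 968/49 ≤ 1885/49.
r = √(1885/49) ≈ 6.202.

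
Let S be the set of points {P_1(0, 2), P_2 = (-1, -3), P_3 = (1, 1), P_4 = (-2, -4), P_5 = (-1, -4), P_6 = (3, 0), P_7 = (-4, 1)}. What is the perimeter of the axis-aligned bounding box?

26

Width = max x − min x = 3 − (-4) = 7.
Height = max y − min y = 2 − (-4) = 6.
Perimeter = 2(7 + 6) = 26.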